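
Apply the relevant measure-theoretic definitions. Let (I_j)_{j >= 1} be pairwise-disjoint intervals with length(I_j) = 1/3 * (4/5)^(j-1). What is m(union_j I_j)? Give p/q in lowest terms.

By countable additivity of the Lebesgue measure on pairwise disjoint measurable sets,
  m(union_{j >= 1} I_j) = sum_{j >= 1} m(I_j) = sum_{j >= 1} a * r^(j-1),
  with a = 1/3 and r = 4/5.
Since 0 < r = 4/5 < 1, the geometric series converges:
  sum_{j >= 1} a * r^(j-1) = a / (1 - r).
  = 1/3 / (1 - 4/5)
  = 1/3 / (1/5)
  = 5/3.

5/3


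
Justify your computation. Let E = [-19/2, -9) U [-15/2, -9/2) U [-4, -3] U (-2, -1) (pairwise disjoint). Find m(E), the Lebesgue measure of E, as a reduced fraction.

For pairwise disjoint intervals, m(union_i I_i) = sum_i m(I_i),
and m is invariant under swapping open/closed endpoints (single points have measure 0).
So m(E) = sum_i (b_i - a_i).
  I_1 has length -9 - (-19/2) = 1/2.
  I_2 has length -9/2 - (-15/2) = 3.
  I_3 has length -3 - (-4) = 1.
  I_4 has length -1 - (-2) = 1.
Summing:
  m(E) = 1/2 + 3 + 1 + 1 = 11/2.

11/2


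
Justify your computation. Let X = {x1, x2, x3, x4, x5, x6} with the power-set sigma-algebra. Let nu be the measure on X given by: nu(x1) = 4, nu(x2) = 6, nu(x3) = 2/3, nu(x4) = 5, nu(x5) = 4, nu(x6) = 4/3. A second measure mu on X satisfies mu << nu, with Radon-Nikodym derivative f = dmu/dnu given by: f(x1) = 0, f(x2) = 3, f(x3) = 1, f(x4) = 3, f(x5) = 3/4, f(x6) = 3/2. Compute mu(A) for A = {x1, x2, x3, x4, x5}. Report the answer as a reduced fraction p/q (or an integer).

By the defining property of the Radon-Nikodym derivative, for every measurable set A,
  mu(A) = integral_A f dnu.
Since nu is a discrete measure concentrated on the atoms of X, the integral over A reduces to the sum
  mu(A) = sum_{x in A} f(x) * nu({x}).
Computing each term:
  x1: f(x1) * nu(x1) = 0 * 4 = 0.
  x2: f(x2) * nu(x2) = 3 * 6 = 18.
  x3: f(x3) * nu(x3) = 1 * 2/3 = 2/3.
  x4: f(x4) * nu(x4) = 3 * 5 = 15.
  x5: f(x5) * nu(x5) = 3/4 * 4 = 3.
Summing: mu(A) = 0 + 18 + 2/3 + 15 + 3 = 110/3.

110/3


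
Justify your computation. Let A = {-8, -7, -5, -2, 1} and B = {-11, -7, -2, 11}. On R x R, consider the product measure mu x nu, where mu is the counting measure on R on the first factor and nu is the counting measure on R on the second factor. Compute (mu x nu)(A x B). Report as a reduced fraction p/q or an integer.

For a measurable rectangle A x B, the product measure satisfies
  (mu x nu)(A x B) = mu(A) * nu(B).
  mu(A) = 5.
  nu(B) = 4.
  (mu x nu)(A x B) = 5 * 4 = 20.

20


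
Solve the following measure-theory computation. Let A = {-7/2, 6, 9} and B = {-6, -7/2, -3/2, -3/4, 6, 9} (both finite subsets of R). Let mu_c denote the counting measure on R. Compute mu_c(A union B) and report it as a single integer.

Counting measure on a finite set equals cardinality. By inclusion-exclusion, |A union B| = |A| + |B| - |A cap B|.
|A| = 3, |B| = 6, |A cap B| = 3.
So mu_c(A union B) = 3 + 6 - 3 = 6.

6


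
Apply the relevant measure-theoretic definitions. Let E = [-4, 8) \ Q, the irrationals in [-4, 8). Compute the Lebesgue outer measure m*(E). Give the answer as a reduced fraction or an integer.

The interval I = [-4, 8) has m(I) = 8 - (-4) = 12 (endpoints are measure-zero, so open/closed/half-open agree). Write I = (I cap Q) u (I \ Q). The rationals in I are countable, so m*(I cap Q) = 0 (cover each rational by intervals whose total length is arbitrarily small). By countable subadditivity m*(I) <= m*(I cap Q) + m*(I \ Q), hence m*(I \ Q) >= m(I) = 12. The reverse inequality m*(I \ Q) <= m*(I) = 12 is trivial since (I \ Q) is a subset of I. Therefore m*(I \ Q) = 12.

12


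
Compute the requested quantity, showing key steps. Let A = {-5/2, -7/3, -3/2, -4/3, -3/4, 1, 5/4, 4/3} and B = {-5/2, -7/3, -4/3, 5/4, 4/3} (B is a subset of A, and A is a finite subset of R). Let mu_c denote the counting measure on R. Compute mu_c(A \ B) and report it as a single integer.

Counting measure assigns mu_c(E) = |E| (number of elements) when E is finite. For B subset A, A \ B is the set of elements of A not in B, so |A \ B| = |A| - |B|.
|A| = 8, |B| = 5, so mu_c(A \ B) = 8 - 5 = 3.

3


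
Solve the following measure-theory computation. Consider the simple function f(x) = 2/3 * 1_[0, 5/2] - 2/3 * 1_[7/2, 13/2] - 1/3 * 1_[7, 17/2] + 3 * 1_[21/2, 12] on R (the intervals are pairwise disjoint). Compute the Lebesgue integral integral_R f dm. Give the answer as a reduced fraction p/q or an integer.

For a simple function f = sum_i c_i * 1_{A_i} with disjoint A_i,
  integral f dm = sum_i c_i * m(A_i).
Lengths of the A_i:
  m(A_1) = 5/2 - 0 = 5/2.
  m(A_2) = 13/2 - 7/2 = 3.
  m(A_3) = 17/2 - 7 = 3/2.
  m(A_4) = 12 - 21/2 = 3/2.
Contributions c_i * m(A_i):
  (2/3) * (5/2) = 5/3.
  (-2/3) * (3) = -2.
  (-1/3) * (3/2) = -1/2.
  (3) * (3/2) = 9/2.
Total: 5/3 - 2 - 1/2 + 9/2 = 11/3.

11/3


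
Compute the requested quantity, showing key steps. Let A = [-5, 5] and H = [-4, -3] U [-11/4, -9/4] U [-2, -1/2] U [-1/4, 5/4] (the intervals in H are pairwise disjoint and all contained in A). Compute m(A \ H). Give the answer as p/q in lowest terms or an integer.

The ambient interval has length m(A) = 5 - (-5) = 10.
Since the holes are disjoint and sit inside A, by finite additivity
  m(H) = sum_i (b_i - a_i), and m(A \ H) = m(A) - m(H).
Computing the hole measures:
  m(H_1) = -3 - (-4) = 1.
  m(H_2) = -9/4 - (-11/4) = 1/2.
  m(H_3) = -1/2 - (-2) = 3/2.
  m(H_4) = 5/4 - (-1/4) = 3/2.
Summed: m(H) = 1 + 1/2 + 3/2 + 3/2 = 9/2.
So m(A \ H) = 10 - 9/2 = 11/2.

11/2


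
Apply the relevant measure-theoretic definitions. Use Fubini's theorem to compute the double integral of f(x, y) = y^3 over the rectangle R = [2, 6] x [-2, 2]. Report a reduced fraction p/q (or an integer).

f(x, y) is a tensor product of a function of x and a function of y, and both factors are bounded continuous (hence Lebesgue integrable) on the rectangle, so Fubini's theorem applies:
  integral_R f d(m x m) = (integral_a1^b1 1 dx) * (integral_a2^b2 y^3 dy).
Inner integral in x: integral_{2}^{6} 1 dx = (6^1 - 2^1)/1
  = 4.
Inner integral in y: integral_{-2}^{2} y^3 dy = (2^4 - (-2)^4)/4
  = 0.
Product: (4) * (0) = 0.

0


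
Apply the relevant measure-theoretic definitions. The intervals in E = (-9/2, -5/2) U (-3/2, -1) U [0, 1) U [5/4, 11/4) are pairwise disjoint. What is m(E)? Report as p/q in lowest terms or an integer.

For pairwise disjoint intervals, m(union_i I_i) = sum_i m(I_i),
and m is invariant under swapping open/closed endpoints (single points have measure 0).
So m(E) = sum_i (b_i - a_i).
  I_1 has length -5/2 - (-9/2) = 2.
  I_2 has length -1 - (-3/2) = 1/2.
  I_3 has length 1 - 0 = 1.
  I_4 has length 11/4 - 5/4 = 3/2.
Summing:
  m(E) = 2 + 1/2 + 1 + 3/2 = 5.

5


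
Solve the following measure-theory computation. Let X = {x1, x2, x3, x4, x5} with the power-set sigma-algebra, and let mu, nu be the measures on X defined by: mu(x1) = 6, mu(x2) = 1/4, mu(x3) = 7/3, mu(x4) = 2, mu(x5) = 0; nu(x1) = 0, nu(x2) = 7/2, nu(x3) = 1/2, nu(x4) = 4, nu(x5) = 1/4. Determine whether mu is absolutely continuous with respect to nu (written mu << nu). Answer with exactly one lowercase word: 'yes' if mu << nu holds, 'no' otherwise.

mu << nu means: every nu-null measurable set is also mu-null; equivalently, for every atom x, if nu({x}) = 0 then mu({x}) = 0.
Checking each atom:
  x1: nu = 0, mu = 6 > 0 -> violates mu << nu.
  x2: nu = 7/2 > 0 -> no constraint.
  x3: nu = 1/2 > 0 -> no constraint.
  x4: nu = 4 > 0 -> no constraint.
  x5: nu = 1/4 > 0 -> no constraint.
The atom(s) x1 violate the condition (nu = 0 but mu > 0). Therefore mu is NOT absolutely continuous w.r.t. nu.

no


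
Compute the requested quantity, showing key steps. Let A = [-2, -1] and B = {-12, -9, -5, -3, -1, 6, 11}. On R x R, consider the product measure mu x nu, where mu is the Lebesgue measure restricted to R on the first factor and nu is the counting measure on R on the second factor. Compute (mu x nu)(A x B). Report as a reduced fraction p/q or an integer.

For a measurable rectangle A x B, the product measure satisfies
  (mu x nu)(A x B) = mu(A) * nu(B).
  mu(A) = 1.
  nu(B) = 7.
  (mu x nu)(A x B) = 1 * 7 = 7.

7


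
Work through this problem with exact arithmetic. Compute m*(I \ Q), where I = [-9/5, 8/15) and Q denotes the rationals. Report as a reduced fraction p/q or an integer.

The interval I = [-9/5, 8/15) has m(I) = 8/15 - (-9/5) = 7/3 (endpoints are measure-zero, so open/closed/half-open agree). Write I = (I cap Q) u (I \ Q). The rationals in I are countable, so m*(I cap Q) = 0 (cover each rational by intervals whose total length is arbitrarily small). By countable subadditivity m*(I) <= m*(I cap Q) + m*(I \ Q), hence m*(I \ Q) >= m(I) = 7/3. The reverse inequality m*(I \ Q) <= m*(I) = 7/3 is trivial since (I \ Q) is a subset of I. Therefore m*(I \ Q) = 7/3.

7/3


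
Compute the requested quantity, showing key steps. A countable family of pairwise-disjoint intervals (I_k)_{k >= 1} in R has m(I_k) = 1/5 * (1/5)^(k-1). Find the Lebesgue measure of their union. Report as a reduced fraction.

By countable additivity of the Lebesgue measure on pairwise disjoint measurable sets,
  m(union_{k >= 1} I_k) = sum_{k >= 1} m(I_k) = sum_{k >= 1} a * r^(k-1),
  with a = 1/5 and r = 1/5.
Since 0 < r = 1/5 < 1, the geometric series converges:
  sum_{k >= 1} a * r^(k-1) = a / (1 - r).
  = 1/5 / (1 - 1/5)
  = 1/5 / (4/5)
  = 1/4.

1/4


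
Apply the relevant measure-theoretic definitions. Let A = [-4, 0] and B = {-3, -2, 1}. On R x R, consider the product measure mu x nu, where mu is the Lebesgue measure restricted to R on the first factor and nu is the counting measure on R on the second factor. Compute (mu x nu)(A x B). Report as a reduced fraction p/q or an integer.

For a measurable rectangle A x B, the product measure satisfies
  (mu x nu)(A x B) = mu(A) * nu(B).
  mu(A) = 4.
  nu(B) = 3.
  (mu x nu)(A x B) = 4 * 3 = 12.

12


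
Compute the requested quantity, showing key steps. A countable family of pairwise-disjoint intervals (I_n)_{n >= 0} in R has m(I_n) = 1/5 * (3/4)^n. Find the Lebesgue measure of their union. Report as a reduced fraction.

By countable additivity of the Lebesgue measure on pairwise disjoint measurable sets,
  m(union_{n >= 0} I_n) = sum_{n >= 0} m(I_n) = sum_{n >= 0} a * r^n,
  with a = 1/5 and r = 3/4.
Since 0 < r = 3/4 < 1, the geometric series converges:
  sum_{n >= 0} a * r^n = a / (1 - r).
  = 1/5 / (1 - 3/4)
  = 1/5 / (1/4)
  = 4/5.

4/5


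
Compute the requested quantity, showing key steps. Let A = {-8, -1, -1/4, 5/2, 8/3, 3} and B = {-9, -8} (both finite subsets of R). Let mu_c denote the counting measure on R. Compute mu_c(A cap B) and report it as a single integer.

Counting measure on a finite set equals cardinality. mu_c(A cap B) = |A cap B| (elements appearing in both).
Enumerating the elements of A that also lie in B gives 1 element(s).
So mu_c(A cap B) = 1.

1


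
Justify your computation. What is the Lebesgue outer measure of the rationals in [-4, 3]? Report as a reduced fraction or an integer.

E = Q cap [-4, 3] is a subset of Q, which is countable. Enumerate Q = {q_1, q_2, ...}; for any eps > 0, cover q_k by the open interval (q_k - eps/2^(k+1), q_k + eps/2^(k+1)), of length eps/2^k. The total cover length is sum_{k>=1} eps/2^k = eps. Hence m*(E) <= m*(Q) <= eps for every eps > 0, and since outer measure is non-negative, m*(E) = 0.

0


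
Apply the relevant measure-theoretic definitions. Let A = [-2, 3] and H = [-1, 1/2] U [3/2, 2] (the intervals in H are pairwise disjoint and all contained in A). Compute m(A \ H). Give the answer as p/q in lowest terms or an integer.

The ambient interval has length m(A) = 3 - (-2) = 5.
Since the holes are disjoint and sit inside A, by finite additivity
  m(H) = sum_i (b_i - a_i), and m(A \ H) = m(A) - m(H).
Computing the hole measures:
  m(H_1) = 1/2 - (-1) = 3/2.
  m(H_2) = 2 - 3/2 = 1/2.
Summed: m(H) = 3/2 + 1/2 = 2.
So m(A \ H) = 5 - 2 = 3.

3


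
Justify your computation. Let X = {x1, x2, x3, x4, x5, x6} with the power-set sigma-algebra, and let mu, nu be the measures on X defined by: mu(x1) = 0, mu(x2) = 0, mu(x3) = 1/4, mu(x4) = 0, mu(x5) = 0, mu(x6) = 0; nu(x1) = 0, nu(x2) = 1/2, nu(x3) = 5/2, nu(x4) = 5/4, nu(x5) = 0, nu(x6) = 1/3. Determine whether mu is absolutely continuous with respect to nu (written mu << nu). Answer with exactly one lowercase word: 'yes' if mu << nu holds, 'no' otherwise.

mu << nu means: every nu-null measurable set is also mu-null; equivalently, for every atom x, if nu({x}) = 0 then mu({x}) = 0.
Checking each atom:
  x1: nu = 0, mu = 0 -> consistent with mu << nu.
  x2: nu = 1/2 > 0 -> no constraint.
  x3: nu = 5/2 > 0 -> no constraint.
  x4: nu = 5/4 > 0 -> no constraint.
  x5: nu = 0, mu = 0 -> consistent with mu << nu.
  x6: nu = 1/3 > 0 -> no constraint.
No atom violates the condition. Therefore mu << nu.

yes


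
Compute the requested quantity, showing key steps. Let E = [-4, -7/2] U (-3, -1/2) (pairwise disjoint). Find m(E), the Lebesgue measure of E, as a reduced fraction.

For pairwise disjoint intervals, m(union_i I_i) = sum_i m(I_i),
and m is invariant under swapping open/closed endpoints (single points have measure 0).
So m(E) = sum_i (b_i - a_i).
  I_1 has length -7/2 - (-4) = 1/2.
  I_2 has length -1/2 - (-3) = 5/2.
Summing:
  m(E) = 1/2 + 5/2 = 3.

3


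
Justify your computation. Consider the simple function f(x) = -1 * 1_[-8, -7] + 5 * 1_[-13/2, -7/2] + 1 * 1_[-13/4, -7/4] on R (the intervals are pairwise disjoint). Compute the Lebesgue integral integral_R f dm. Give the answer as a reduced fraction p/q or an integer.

For a simple function f = sum_i c_i * 1_{A_i} with disjoint A_i,
  integral f dm = sum_i c_i * m(A_i).
Lengths of the A_i:
  m(A_1) = -7 - (-8) = 1.
  m(A_2) = -7/2 - (-13/2) = 3.
  m(A_3) = -7/4 - (-13/4) = 3/2.
Contributions c_i * m(A_i):
  (-1) * (1) = -1.
  (5) * (3) = 15.
  (1) * (3/2) = 3/2.
Total: -1 + 15 + 3/2 = 31/2.

31/2


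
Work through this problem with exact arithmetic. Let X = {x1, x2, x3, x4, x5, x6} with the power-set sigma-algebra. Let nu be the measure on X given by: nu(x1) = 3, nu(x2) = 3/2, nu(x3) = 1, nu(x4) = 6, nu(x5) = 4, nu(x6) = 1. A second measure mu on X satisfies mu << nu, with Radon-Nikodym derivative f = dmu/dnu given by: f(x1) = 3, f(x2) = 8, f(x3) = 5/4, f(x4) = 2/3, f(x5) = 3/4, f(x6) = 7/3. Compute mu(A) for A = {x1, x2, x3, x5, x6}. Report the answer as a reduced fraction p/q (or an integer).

By the defining property of the Radon-Nikodym derivative, for every measurable set A,
  mu(A) = integral_A f dnu.
Since nu is a discrete measure concentrated on the atoms of X, the integral over A reduces to the sum
  mu(A) = sum_{x in A} f(x) * nu({x}).
Computing each term:
  x1: f(x1) * nu(x1) = 3 * 3 = 9.
  x2: f(x2) * nu(x2) = 8 * 3/2 = 12.
  x3: f(x3) * nu(x3) = 5/4 * 1 = 5/4.
  x5: f(x5) * nu(x5) = 3/4 * 4 = 3.
  x6: f(x6) * nu(x6) = 7/3 * 1 = 7/3.
Summing: mu(A) = 9 + 12 + 5/4 + 3 + 7/3 = 331/12.

331/12


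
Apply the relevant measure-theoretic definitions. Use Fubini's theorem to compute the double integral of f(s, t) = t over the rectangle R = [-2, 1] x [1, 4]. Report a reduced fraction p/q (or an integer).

f(s, t) is a tensor product of a function of s and a function of t, and both factors are bounded continuous (hence Lebesgue integrable) on the rectangle, so Fubini's theorem applies:
  integral_R f d(m x m) = (integral_a1^b1 1 ds) * (integral_a2^b2 t dt).
Inner integral in s: integral_{-2}^{1} 1 ds = (1^1 - (-2)^1)/1
  = 3.
Inner integral in t: integral_{1}^{4} t dt = (4^2 - 1^2)/2
  = 15/2.
Product: (3) * (15/2) = 45/2.

45/2


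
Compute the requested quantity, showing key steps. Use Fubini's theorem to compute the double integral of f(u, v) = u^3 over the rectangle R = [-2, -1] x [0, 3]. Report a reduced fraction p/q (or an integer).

f(u, v) is a tensor product of a function of u and a function of v, and both factors are bounded continuous (hence Lebesgue integrable) on the rectangle, so Fubini's theorem applies:
  integral_R f d(m x m) = (integral_a1^b1 u^3 du) * (integral_a2^b2 1 dv).
Inner integral in u: integral_{-2}^{-1} u^3 du = ((-1)^4 - (-2)^4)/4
  = -15/4.
Inner integral in v: integral_{0}^{3} 1 dv = (3^1 - 0^1)/1
  = 3.
Product: (-15/4) * (3) = -45/4.

-45/4


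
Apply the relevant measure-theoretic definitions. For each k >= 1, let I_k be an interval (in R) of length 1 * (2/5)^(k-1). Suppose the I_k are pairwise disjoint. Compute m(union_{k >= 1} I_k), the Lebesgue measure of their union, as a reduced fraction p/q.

By countable additivity of the Lebesgue measure on pairwise disjoint measurable sets,
  m(union_{k >= 1} I_k) = sum_{k >= 1} m(I_k) = sum_{k >= 1} a * r^(k-1),
  with a = 1 and r = 2/5.
Since 0 < r = 2/5 < 1, the geometric series converges:
  sum_{k >= 1} a * r^(k-1) = a / (1 - r).
  = 1 / (1 - 2/5)
  = 1 / (3/5)
  = 5/3.

5/3


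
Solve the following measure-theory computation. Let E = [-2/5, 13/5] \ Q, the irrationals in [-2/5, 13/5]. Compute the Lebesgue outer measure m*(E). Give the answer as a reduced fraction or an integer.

The interval I = [-2/5, 13/5] has m(I) = 13/5 - (-2/5) = 3 (endpoints are measure-zero, so open/closed/half-open agree). Write I = (I cap Q) u (I \ Q). The rationals in I are countable, so m*(I cap Q) = 0 (cover each rational by intervals whose total length is arbitrarily small). By countable subadditivity m*(I) <= m*(I cap Q) + m*(I \ Q), hence m*(I \ Q) >= m(I) = 3. The reverse inequality m*(I \ Q) <= m*(I) = 3 is trivial since (I \ Q) is a subset of I. Therefore m*(I \ Q) = 3.

3


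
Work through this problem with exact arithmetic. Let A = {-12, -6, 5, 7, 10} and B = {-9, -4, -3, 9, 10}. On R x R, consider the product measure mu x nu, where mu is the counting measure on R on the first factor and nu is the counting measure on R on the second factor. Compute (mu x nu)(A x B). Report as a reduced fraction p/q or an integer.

For a measurable rectangle A x B, the product measure satisfies
  (mu x nu)(A x B) = mu(A) * nu(B).
  mu(A) = 5.
  nu(B) = 5.
  (mu x nu)(A x B) = 5 * 5 = 25.

25


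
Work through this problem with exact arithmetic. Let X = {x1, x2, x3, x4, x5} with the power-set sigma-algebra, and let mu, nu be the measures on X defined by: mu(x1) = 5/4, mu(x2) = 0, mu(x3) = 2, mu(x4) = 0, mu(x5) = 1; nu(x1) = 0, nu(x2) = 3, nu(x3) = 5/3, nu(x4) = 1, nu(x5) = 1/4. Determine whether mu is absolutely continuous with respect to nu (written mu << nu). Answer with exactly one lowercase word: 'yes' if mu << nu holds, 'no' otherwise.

mu << nu means: every nu-null measurable set is also mu-null; equivalently, for every atom x, if nu({x}) = 0 then mu({x}) = 0.
Checking each atom:
  x1: nu = 0, mu = 5/4 > 0 -> violates mu << nu.
  x2: nu = 3 > 0 -> no constraint.
  x3: nu = 5/3 > 0 -> no constraint.
  x4: nu = 1 > 0 -> no constraint.
  x5: nu = 1/4 > 0 -> no constraint.
The atom(s) x1 violate the condition (nu = 0 but mu > 0). Therefore mu is NOT absolutely continuous w.r.t. nu.

no


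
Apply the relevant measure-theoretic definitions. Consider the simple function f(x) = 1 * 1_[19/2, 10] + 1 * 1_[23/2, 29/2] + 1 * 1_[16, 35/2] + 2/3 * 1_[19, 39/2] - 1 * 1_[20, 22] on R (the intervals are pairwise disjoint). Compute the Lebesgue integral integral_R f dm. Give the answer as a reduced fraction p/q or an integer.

For a simple function f = sum_i c_i * 1_{A_i} with disjoint A_i,
  integral f dm = sum_i c_i * m(A_i).
Lengths of the A_i:
  m(A_1) = 10 - 19/2 = 1/2.
  m(A_2) = 29/2 - 23/2 = 3.
  m(A_3) = 35/2 - 16 = 3/2.
  m(A_4) = 39/2 - 19 = 1/2.
  m(A_5) = 22 - 20 = 2.
Contributions c_i * m(A_i):
  (1) * (1/2) = 1/2.
  (1) * (3) = 3.
  (1) * (3/2) = 3/2.
  (2/3) * (1/2) = 1/3.
  (-1) * (2) = -2.
Total: 1/2 + 3 + 3/2 + 1/3 - 2 = 10/3.

10/3


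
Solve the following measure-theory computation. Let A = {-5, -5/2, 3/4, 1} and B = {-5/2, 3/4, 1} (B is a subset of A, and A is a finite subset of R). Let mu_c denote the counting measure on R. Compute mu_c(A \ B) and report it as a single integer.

Counting measure assigns mu_c(E) = |E| (number of elements) when E is finite. For B subset A, A \ B is the set of elements of A not in B, so |A \ B| = |A| - |B|.
|A| = 4, |B| = 3, so mu_c(A \ B) = 4 - 3 = 1.

1


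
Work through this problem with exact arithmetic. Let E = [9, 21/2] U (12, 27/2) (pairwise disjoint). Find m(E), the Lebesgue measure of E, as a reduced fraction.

For pairwise disjoint intervals, m(union_i I_i) = sum_i m(I_i),
and m is invariant under swapping open/closed endpoints (single points have measure 0).
So m(E) = sum_i (b_i - a_i).
  I_1 has length 21/2 - 9 = 3/2.
  I_2 has length 27/2 - 12 = 3/2.
Summing:
  m(E) = 3/2 + 3/2 = 3.

3


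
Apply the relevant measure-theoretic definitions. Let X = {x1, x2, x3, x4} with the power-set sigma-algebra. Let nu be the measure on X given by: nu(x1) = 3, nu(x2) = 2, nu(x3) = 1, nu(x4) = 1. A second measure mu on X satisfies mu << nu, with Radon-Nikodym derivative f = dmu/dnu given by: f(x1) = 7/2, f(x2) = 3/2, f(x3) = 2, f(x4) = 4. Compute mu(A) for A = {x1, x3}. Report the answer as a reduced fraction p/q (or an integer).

By the defining property of the Radon-Nikodym derivative, for every measurable set A,
  mu(A) = integral_A f dnu.
Since nu is a discrete measure concentrated on the atoms of X, the integral over A reduces to the sum
  mu(A) = sum_{x in A} f(x) * nu({x}).
Computing each term:
  x1: f(x1) * nu(x1) = 7/2 * 3 = 21/2.
  x3: f(x3) * nu(x3) = 2 * 1 = 2.
Summing: mu(A) = 21/2 + 2 = 25/2.

25/2


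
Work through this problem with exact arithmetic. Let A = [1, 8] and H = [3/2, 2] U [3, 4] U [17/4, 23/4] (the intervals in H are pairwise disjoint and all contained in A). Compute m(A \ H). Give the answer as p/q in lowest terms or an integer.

The ambient interval has length m(A) = 8 - 1 = 7.
Since the holes are disjoint and sit inside A, by finite additivity
  m(H) = sum_i (b_i - a_i), and m(A \ H) = m(A) - m(H).
Computing the hole measures:
  m(H_1) = 2 - 3/2 = 1/2.
  m(H_2) = 4 - 3 = 1.
  m(H_3) = 23/4 - 17/4 = 3/2.
Summed: m(H) = 1/2 + 1 + 3/2 = 3.
So m(A \ H) = 7 - 3 = 4.

4


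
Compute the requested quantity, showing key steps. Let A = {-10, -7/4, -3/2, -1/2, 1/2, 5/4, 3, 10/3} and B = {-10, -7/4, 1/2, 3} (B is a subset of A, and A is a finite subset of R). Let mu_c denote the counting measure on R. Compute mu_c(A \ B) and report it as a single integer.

Counting measure assigns mu_c(E) = |E| (number of elements) when E is finite. For B subset A, A \ B is the set of elements of A not in B, so |A \ B| = |A| - |B|.
|A| = 8, |B| = 4, so mu_c(A \ B) = 8 - 4 = 4.

4


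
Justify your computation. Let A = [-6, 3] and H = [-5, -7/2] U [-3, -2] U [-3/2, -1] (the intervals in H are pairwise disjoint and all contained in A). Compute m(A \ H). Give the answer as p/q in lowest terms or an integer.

The ambient interval has length m(A) = 3 - (-6) = 9.
Since the holes are disjoint and sit inside A, by finite additivity
  m(H) = sum_i (b_i - a_i), and m(A \ H) = m(A) - m(H).
Computing the hole measures:
  m(H_1) = -7/2 - (-5) = 3/2.
  m(H_2) = -2 - (-3) = 1.
  m(H_3) = -1 - (-3/2) = 1/2.
Summed: m(H) = 3/2 + 1 + 1/2 = 3.
So m(A \ H) = 9 - 3 = 6.

6


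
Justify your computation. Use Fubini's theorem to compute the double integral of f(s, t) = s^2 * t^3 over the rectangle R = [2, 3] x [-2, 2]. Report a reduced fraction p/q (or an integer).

f(s, t) is a tensor product of a function of s and a function of t, and both factors are bounded continuous (hence Lebesgue integrable) on the rectangle, so Fubini's theorem applies:
  integral_R f d(m x m) = (integral_a1^b1 s^2 ds) * (integral_a2^b2 t^3 dt).
Inner integral in s: integral_{2}^{3} s^2 ds = (3^3 - 2^3)/3
  = 19/3.
Inner integral in t: integral_{-2}^{2} t^3 dt = (2^4 - (-2)^4)/4
  = 0.
Product: (19/3) * (0) = 0.

0


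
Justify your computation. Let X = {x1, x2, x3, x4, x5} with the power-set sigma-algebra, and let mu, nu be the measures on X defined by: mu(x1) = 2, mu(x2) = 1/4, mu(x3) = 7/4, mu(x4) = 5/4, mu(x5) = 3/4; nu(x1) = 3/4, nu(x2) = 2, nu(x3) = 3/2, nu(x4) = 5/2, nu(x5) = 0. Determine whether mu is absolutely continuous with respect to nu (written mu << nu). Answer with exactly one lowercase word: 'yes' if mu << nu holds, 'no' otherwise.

mu << nu means: every nu-null measurable set is also mu-null; equivalently, for every atom x, if nu({x}) = 0 then mu({x}) = 0.
Checking each atom:
  x1: nu = 3/4 > 0 -> no constraint.
  x2: nu = 2 > 0 -> no constraint.
  x3: nu = 3/2 > 0 -> no constraint.
  x4: nu = 5/2 > 0 -> no constraint.
  x5: nu = 0, mu = 3/4 > 0 -> violates mu << nu.
The atom(s) x5 violate the condition (nu = 0 but mu > 0). Therefore mu is NOT absolutely continuous w.r.t. nu.

no


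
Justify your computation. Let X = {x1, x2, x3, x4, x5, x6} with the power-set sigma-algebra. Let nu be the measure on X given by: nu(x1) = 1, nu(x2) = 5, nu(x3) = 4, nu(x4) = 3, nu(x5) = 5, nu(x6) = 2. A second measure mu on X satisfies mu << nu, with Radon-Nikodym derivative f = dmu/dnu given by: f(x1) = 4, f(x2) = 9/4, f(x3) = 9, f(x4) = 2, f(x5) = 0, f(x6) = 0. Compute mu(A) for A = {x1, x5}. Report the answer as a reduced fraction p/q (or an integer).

By the defining property of the Radon-Nikodym derivative, for every measurable set A,
  mu(A) = integral_A f dnu.
Since nu is a discrete measure concentrated on the atoms of X, the integral over A reduces to the sum
  mu(A) = sum_{x in A} f(x) * nu({x}).
Computing each term:
  x1: f(x1) * nu(x1) = 4 * 1 = 4.
  x5: f(x5) * nu(x5) = 0 * 5 = 0.
Summing: mu(A) = 4 + 0 = 4.

4


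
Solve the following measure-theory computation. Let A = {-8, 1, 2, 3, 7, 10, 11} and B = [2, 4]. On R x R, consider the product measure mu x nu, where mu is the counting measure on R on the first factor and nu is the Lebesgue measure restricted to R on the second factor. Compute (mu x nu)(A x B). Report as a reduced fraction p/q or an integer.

For a measurable rectangle A x B, the product measure satisfies
  (mu x nu)(A x B) = mu(A) * nu(B).
  mu(A) = 7.
  nu(B) = 2.
  (mu x nu)(A x B) = 7 * 2 = 14.

14


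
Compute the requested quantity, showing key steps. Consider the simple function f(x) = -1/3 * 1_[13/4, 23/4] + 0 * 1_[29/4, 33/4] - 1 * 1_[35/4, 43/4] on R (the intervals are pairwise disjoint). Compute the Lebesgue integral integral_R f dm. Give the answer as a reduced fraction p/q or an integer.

For a simple function f = sum_i c_i * 1_{A_i} with disjoint A_i,
  integral f dm = sum_i c_i * m(A_i).
Lengths of the A_i:
  m(A_1) = 23/4 - 13/4 = 5/2.
  m(A_2) = 33/4 - 29/4 = 1.
  m(A_3) = 43/4 - 35/4 = 2.
Contributions c_i * m(A_i):
  (-1/3) * (5/2) = -5/6.
  (0) * (1) = 0.
  (-1) * (2) = -2.
Total: -5/6 + 0 - 2 = -17/6.

-17/6


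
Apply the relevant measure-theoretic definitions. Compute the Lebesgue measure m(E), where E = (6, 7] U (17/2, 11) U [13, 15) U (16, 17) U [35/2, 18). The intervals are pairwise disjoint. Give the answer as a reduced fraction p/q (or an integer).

For pairwise disjoint intervals, m(union_i I_i) = sum_i m(I_i),
and m is invariant under swapping open/closed endpoints (single points have measure 0).
So m(E) = sum_i (b_i - a_i).
  I_1 has length 7 - 6 = 1.
  I_2 has length 11 - 17/2 = 5/2.
  I_3 has length 15 - 13 = 2.
  I_4 has length 17 - 16 = 1.
  I_5 has length 18 - 35/2 = 1/2.
Summing:
  m(E) = 1 + 5/2 + 2 + 1 + 1/2 = 7.

7


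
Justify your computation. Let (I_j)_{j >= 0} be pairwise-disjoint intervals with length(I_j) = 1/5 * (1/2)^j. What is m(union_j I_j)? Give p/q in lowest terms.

By countable additivity of the Lebesgue measure on pairwise disjoint measurable sets,
  m(union_{j >= 0} I_j) = sum_{j >= 0} m(I_j) = sum_{j >= 0} a * r^j,
  with a = 1/5 and r = 1/2.
Since 0 < r = 1/2 < 1, the geometric series converges:
  sum_{j >= 0} a * r^j = a / (1 - r).
  = 1/5 / (1 - 1/2)
  = 1/5 / (1/2)
  = 2/5.

2/5


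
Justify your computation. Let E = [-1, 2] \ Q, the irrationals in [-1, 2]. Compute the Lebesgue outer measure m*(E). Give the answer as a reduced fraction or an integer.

The interval I = [-1, 2] has m(I) = 2 - (-1) = 3 (endpoints are measure-zero, so open/closed/half-open agree). Write I = (I cap Q) u (I \ Q). The rationals in I are countable, so m*(I cap Q) = 0 (cover each rational by intervals whose total length is arbitrarily small). By countable subadditivity m*(I) <= m*(I cap Q) + m*(I \ Q), hence m*(I \ Q) >= m(I) = 3. The reverse inequality m*(I \ Q) <= m*(I) = 3 is trivial since (I \ Q) is a subset of I. Therefore m*(I \ Q) = 3.

3


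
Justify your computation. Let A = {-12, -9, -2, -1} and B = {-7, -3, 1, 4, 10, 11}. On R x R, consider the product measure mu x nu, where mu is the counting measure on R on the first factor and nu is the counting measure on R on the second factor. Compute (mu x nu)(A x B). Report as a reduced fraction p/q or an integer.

For a measurable rectangle A x B, the product measure satisfies
  (mu x nu)(A x B) = mu(A) * nu(B).
  mu(A) = 4.
  nu(B) = 6.
  (mu x nu)(A x B) = 4 * 6 = 24.

24


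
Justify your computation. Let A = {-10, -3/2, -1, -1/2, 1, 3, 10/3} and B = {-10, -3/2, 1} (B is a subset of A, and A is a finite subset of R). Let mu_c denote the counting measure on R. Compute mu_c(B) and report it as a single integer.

Counting measure assigns mu_c(E) = |E| (number of elements) when E is finite.
B has 3 element(s), so mu_c(B) = 3.

3


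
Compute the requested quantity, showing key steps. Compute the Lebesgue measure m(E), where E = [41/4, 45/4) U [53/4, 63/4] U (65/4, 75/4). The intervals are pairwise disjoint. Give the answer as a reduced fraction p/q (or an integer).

For pairwise disjoint intervals, m(union_i I_i) = sum_i m(I_i),
and m is invariant under swapping open/closed endpoints (single points have measure 0).
So m(E) = sum_i (b_i - a_i).
  I_1 has length 45/4 - 41/4 = 1.
  I_2 has length 63/4 - 53/4 = 5/2.
  I_3 has length 75/4 - 65/4 = 5/2.
Summing:
  m(E) = 1 + 5/2 + 5/2 = 6.

6


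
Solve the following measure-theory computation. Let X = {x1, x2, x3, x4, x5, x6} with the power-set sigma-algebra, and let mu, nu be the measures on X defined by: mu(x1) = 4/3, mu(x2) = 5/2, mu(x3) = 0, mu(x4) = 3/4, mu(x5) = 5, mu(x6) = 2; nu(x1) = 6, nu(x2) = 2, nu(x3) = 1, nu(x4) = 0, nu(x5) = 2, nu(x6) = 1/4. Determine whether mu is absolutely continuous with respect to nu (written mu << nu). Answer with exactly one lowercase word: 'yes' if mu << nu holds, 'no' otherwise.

mu << nu means: every nu-null measurable set is also mu-null; equivalently, for every atom x, if nu({x}) = 0 then mu({x}) = 0.
Checking each atom:
  x1: nu = 6 > 0 -> no constraint.
  x2: nu = 2 > 0 -> no constraint.
  x3: nu = 1 > 0 -> no constraint.
  x4: nu = 0, mu = 3/4 > 0 -> violates mu << nu.
  x5: nu = 2 > 0 -> no constraint.
  x6: nu = 1/4 > 0 -> no constraint.
The atom(s) x4 violate the condition (nu = 0 but mu > 0). Therefore mu is NOT absolutely continuous w.r.t. nu.

no


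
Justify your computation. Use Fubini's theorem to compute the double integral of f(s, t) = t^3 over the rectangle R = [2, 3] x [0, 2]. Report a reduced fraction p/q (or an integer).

f(s, t) is a tensor product of a function of s and a function of t, and both factors are bounded continuous (hence Lebesgue integrable) on the rectangle, so Fubini's theorem applies:
  integral_R f d(m x m) = (integral_a1^b1 1 ds) * (integral_a2^b2 t^3 dt).
Inner integral in s: integral_{2}^{3} 1 ds = (3^1 - 2^1)/1
  = 1.
Inner integral in t: integral_{0}^{2} t^3 dt = (2^4 - 0^4)/4
  = 4.
Product: (1) * (4) = 4.

4


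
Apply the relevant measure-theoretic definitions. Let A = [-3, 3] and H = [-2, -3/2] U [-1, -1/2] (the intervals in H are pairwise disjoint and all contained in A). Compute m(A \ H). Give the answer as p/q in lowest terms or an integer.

The ambient interval has length m(A) = 3 - (-3) = 6.
Since the holes are disjoint and sit inside A, by finite additivity
  m(H) = sum_i (b_i - a_i), and m(A \ H) = m(A) - m(H).
Computing the hole measures:
  m(H_1) = -3/2 - (-2) = 1/2.
  m(H_2) = -1/2 - (-1) = 1/2.
Summed: m(H) = 1/2 + 1/2 = 1.
So m(A \ H) = 6 - 1 = 5.

5


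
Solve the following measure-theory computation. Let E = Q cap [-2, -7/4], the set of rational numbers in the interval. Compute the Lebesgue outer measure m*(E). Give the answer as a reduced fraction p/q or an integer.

Q cap [-2, -7/4] is countable; list its elements as q_1, q_2, ... . Fix eps > 0 and cover the k-th point by an interval of length eps * 2^(-k). The cover has total length eps * sum_{k>=1} 2^(-k) = eps, so by definition of outer measure m*(Q cap [-2, -7/4]) <= eps. Since eps was arbitrary and m* >= 0, the outer measure is 0.

0


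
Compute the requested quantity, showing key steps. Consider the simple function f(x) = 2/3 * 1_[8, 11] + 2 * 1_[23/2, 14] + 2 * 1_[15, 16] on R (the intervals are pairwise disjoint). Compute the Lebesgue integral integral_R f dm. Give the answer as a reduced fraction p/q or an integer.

For a simple function f = sum_i c_i * 1_{A_i} with disjoint A_i,
  integral f dm = sum_i c_i * m(A_i).
Lengths of the A_i:
  m(A_1) = 11 - 8 = 3.
  m(A_2) = 14 - 23/2 = 5/2.
  m(A_3) = 16 - 15 = 1.
Contributions c_i * m(A_i):
  (2/3) * (3) = 2.
  (2) * (5/2) = 5.
  (2) * (1) = 2.
Total: 2 + 5 + 2 = 9.

9


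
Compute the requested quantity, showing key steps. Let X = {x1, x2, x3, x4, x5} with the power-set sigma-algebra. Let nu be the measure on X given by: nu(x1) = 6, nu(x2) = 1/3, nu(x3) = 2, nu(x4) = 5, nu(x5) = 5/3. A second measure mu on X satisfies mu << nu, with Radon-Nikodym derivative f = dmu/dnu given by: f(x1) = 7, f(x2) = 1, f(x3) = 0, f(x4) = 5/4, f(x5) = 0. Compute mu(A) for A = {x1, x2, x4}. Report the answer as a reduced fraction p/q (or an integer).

By the defining property of the Radon-Nikodym derivative, for every measurable set A,
  mu(A) = integral_A f dnu.
Since nu is a discrete measure concentrated on the atoms of X, the integral over A reduces to the sum
  mu(A) = sum_{x in A} f(x) * nu({x}).
Computing each term:
  x1: f(x1) * nu(x1) = 7 * 6 = 42.
  x2: f(x2) * nu(x2) = 1 * 1/3 = 1/3.
  x4: f(x4) * nu(x4) = 5/4 * 5 = 25/4.
Summing: mu(A) = 42 + 1/3 + 25/4 = 583/12.

583/12


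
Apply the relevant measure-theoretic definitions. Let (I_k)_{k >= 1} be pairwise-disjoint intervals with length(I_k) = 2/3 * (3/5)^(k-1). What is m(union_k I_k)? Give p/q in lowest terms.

By countable additivity of the Lebesgue measure on pairwise disjoint measurable sets,
  m(union_{k >= 1} I_k) = sum_{k >= 1} m(I_k) = sum_{k >= 1} a * r^(k-1),
  with a = 2/3 and r = 3/5.
Since 0 < r = 3/5 < 1, the geometric series converges:
  sum_{k >= 1} a * r^(k-1) = a / (1 - r).
  = 2/3 / (1 - 3/5)
  = 2/3 / (2/5)
  = 5/3.

5/3


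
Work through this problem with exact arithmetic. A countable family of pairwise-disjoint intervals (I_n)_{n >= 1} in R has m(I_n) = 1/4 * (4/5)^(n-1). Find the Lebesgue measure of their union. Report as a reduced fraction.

By countable additivity of the Lebesgue measure on pairwise disjoint measurable sets,
  m(union_{n >= 1} I_n) = sum_{n >= 1} m(I_n) = sum_{n >= 1} a * r^(n-1),
  with a = 1/4 and r = 4/5.
Since 0 < r = 4/5 < 1, the geometric series converges:
  sum_{n >= 1} a * r^(n-1) = a / (1 - r).
  = 1/4 / (1 - 4/5)
  = 1/4 / (1/5)
  = 5/4.

5/4


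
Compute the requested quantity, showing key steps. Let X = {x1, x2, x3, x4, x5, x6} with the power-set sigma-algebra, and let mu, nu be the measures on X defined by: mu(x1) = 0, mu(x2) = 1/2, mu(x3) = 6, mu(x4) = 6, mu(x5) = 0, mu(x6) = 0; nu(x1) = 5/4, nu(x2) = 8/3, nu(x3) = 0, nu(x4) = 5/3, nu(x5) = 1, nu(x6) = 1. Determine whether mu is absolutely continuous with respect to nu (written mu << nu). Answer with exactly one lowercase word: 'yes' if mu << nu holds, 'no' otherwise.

mu << nu means: every nu-null measurable set is also mu-null; equivalently, for every atom x, if nu({x}) = 0 then mu({x}) = 0.
Checking each atom:
  x1: nu = 5/4 > 0 -> no constraint.
  x2: nu = 8/3 > 0 -> no constraint.
  x3: nu = 0, mu = 6 > 0 -> violates mu << nu.
  x4: nu = 5/3 > 0 -> no constraint.
  x5: nu = 1 > 0 -> no constraint.
  x6: nu = 1 > 0 -> no constraint.
The atom(s) x3 violate the condition (nu = 0 but mu > 0). Therefore mu is NOT absolutely continuous w.r.t. nu.

no


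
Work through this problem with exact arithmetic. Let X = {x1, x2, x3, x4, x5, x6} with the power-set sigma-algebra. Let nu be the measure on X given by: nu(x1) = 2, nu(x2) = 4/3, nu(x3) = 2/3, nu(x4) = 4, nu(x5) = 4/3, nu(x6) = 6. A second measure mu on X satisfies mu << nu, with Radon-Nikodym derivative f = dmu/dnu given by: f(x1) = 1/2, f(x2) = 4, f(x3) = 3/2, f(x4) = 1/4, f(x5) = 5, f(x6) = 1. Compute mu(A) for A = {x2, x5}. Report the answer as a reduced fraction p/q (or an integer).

By the defining property of the Radon-Nikodym derivative, for every measurable set A,
  mu(A) = integral_A f dnu.
Since nu is a discrete measure concentrated on the atoms of X, the integral over A reduces to the sum
  mu(A) = sum_{x in A} f(x) * nu({x}).
Computing each term:
  x2: f(x2) * nu(x2) = 4 * 4/3 = 16/3.
  x5: f(x5) * nu(x5) = 5 * 4/3 = 20/3.
Summing: mu(A) = 16/3 + 20/3 = 12.

12


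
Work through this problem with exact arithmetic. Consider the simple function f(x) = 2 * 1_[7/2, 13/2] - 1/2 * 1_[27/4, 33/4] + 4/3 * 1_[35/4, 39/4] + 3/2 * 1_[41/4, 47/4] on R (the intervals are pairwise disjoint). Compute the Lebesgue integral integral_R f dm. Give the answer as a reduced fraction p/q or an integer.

For a simple function f = sum_i c_i * 1_{A_i} with disjoint A_i,
  integral f dm = sum_i c_i * m(A_i).
Lengths of the A_i:
  m(A_1) = 13/2 - 7/2 = 3.
  m(A_2) = 33/4 - 27/4 = 3/2.
  m(A_3) = 39/4 - 35/4 = 1.
  m(A_4) = 47/4 - 41/4 = 3/2.
Contributions c_i * m(A_i):
  (2) * (3) = 6.
  (-1/2) * (3/2) = -3/4.
  (4/3) * (1) = 4/3.
  (3/2) * (3/2) = 9/4.
Total: 6 - 3/4 + 4/3 + 9/4 = 53/6.

53/6


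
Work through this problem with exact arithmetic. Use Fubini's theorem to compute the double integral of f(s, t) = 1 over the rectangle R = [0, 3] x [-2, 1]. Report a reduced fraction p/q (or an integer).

f(s, t) is a tensor product of a function of s and a function of t, and both factors are bounded continuous (hence Lebesgue integrable) on the rectangle, so Fubini's theorem applies:
  integral_R f d(m x m) = (integral_a1^b1 1 ds) * (integral_a2^b2 1 dt).
Inner integral in s: integral_{0}^{3} 1 ds = (3^1 - 0^1)/1
  = 3.
Inner integral in t: integral_{-2}^{1} 1 dt = (1^1 - (-2)^1)/1
  = 3.
Product: (3) * (3) = 9.

9


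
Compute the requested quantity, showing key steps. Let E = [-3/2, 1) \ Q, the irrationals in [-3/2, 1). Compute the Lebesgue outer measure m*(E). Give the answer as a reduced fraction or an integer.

The interval I = [-3/2, 1) has m(I) = 1 - (-3/2) = 5/2 (endpoints are measure-zero, so open/closed/half-open agree). Write I = (I cap Q) u (I \ Q). The rationals in I are countable, so m*(I cap Q) = 0 (cover each rational by intervals whose total length is arbitrarily small). By countable subadditivity m*(I) <= m*(I cap Q) + m*(I \ Q), hence m*(I \ Q) >= m(I) = 5/2. The reverse inequality m*(I \ Q) <= m*(I) = 5/2 is trivial since (I \ Q) is a subset of I. Therefore m*(I \ Q) = 5/2.

5/2


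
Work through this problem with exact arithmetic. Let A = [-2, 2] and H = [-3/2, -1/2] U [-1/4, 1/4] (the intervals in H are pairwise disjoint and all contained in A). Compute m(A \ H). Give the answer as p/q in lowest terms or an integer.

The ambient interval has length m(A) = 2 - (-2) = 4.
Since the holes are disjoint and sit inside A, by finite additivity
  m(H) = sum_i (b_i - a_i), and m(A \ H) = m(A) - m(H).
Computing the hole measures:
  m(H_1) = -1/2 - (-3/2) = 1.
  m(H_2) = 1/4 - (-1/4) = 1/2.
Summed: m(H) = 1 + 1/2 = 3/2.
So m(A \ H) = 4 - 3/2 = 5/2.

5/2


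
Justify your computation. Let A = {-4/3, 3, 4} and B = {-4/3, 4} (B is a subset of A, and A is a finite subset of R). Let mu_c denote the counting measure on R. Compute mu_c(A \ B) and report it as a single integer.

Counting measure assigns mu_c(E) = |E| (number of elements) when E is finite. For B subset A, A \ B is the set of elements of A not in B, so |A \ B| = |A| - |B|.
|A| = 3, |B| = 2, so mu_c(A \ B) = 3 - 2 = 1.

1
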